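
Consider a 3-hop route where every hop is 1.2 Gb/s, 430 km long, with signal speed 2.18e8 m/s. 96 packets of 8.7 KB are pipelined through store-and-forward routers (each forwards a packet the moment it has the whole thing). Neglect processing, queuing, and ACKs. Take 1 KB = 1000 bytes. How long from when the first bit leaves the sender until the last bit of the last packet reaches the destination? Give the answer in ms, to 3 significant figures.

11.6 ms

Per-hop transmission t_tx = L/R = 69600/1200000000 = 0.058 ms.
Per-hop propagation t_prop = 430000/2.18e+08 = 1.97248 ms.
Pipeline fill: first packet needs 3·t_tx to clear all hops; remaining 95 packets each add one t_tx.
Total = (3+96-1)·t_tx + 3·t_prop = 98·0.058 + 3·1.97248 = 11.6 ms.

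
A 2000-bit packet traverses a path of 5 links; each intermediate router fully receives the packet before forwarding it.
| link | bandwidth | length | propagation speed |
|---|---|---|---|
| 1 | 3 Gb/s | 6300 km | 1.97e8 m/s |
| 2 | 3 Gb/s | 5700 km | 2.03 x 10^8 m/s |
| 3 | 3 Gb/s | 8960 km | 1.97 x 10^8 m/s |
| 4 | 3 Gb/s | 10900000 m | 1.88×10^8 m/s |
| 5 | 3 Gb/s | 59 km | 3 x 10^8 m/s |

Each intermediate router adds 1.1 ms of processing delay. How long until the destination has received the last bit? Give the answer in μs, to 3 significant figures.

168000 μs

Transmission delay per hop = L/R = 2000/3000000000 = 0.666667 μs; 5 hops → 3.33333 μs.
Propagation delays (d/s per hop): 31979.7, 28078.8, 45482.2, 57978.7, 196.667 μs; sum = 163716 μs.
Processing at 4 router(s): 4 × 1.1 ms = 4400 μs.
End-to-end = 168000 μs.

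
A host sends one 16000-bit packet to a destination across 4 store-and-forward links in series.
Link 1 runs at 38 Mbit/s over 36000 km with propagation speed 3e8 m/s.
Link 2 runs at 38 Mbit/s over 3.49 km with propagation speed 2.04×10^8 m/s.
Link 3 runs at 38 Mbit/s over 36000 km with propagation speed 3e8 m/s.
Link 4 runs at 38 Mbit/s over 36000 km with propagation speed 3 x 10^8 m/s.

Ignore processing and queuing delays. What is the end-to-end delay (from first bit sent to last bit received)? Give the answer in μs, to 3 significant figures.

Transmission delay per hop = L/R = 16000/38000000 = 421.053 μs; 4 hops → 1684.21 μs.
Propagation delays (d/s per hop): 120000, 17.1078, 120000, 120000 μs; sum = 360017 μs.
End-to-end = 362000 μs.

362000 μs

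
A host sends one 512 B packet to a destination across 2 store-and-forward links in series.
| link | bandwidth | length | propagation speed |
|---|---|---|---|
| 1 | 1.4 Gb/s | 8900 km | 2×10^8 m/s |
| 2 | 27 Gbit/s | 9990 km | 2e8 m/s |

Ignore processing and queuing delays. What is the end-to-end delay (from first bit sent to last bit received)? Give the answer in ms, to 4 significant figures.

L = 512 × 8 = 4096 bits.
Transmission delays (L/R per hop): 0.00292571, 0.000151704 ms; sum = 0.00307742 ms.
Propagation delays (d/s per hop): 44.5, 49.95 ms; sum = 94.45 ms.
End-to-end = 94.45 ms.

94.45 ms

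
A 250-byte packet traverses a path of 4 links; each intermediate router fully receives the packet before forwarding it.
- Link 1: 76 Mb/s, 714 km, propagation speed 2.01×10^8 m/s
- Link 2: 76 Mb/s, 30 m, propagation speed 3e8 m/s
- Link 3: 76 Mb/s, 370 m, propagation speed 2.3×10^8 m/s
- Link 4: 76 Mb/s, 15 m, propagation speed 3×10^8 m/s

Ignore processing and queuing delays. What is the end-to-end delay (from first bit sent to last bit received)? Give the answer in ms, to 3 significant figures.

L = 250 × 8 = 2000 bits.
Transmission delay per hop = L/R = 2000/76000000 = 0.0263158 ms; 4 hops → 0.105263 ms.
Propagation delays (d/s per hop): 3.55224, 0.0001, 0.0016087, 5e-05 ms; sum = 3.554 ms.
End-to-end = 3.66 ms.

3.66 ms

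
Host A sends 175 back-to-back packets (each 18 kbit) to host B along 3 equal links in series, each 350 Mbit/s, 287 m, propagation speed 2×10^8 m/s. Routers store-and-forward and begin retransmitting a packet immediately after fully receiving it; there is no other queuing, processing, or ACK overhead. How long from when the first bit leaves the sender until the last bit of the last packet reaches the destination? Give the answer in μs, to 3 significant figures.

9110 μs

Per-hop transmission t_tx = L/R = 18000/350000000 = 51.4286 μs.
Per-hop propagation t_prop = 287/200000000 = 1.435 μs.
Pipeline fill: first packet needs 3·t_tx to clear all hops; remaining 174 packets each add one t_tx.
Total = (3+175-1)·t_tx + 3·t_prop = 177·51.4286 + 3·1.435 = 9110 μs.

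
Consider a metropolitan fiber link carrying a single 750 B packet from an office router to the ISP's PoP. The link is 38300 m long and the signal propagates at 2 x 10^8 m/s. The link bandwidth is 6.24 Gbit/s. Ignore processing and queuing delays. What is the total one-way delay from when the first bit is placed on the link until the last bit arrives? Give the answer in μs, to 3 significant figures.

L = 750 × 8 = 6000 bits.
Transmission delay = L/R = 6000 / 6240000000 = 0.961538 μs.
Propagation delay = d/s = 38300 m / 200000000 m/s = 191.5 μs.
Total = 192 μs.

192 μs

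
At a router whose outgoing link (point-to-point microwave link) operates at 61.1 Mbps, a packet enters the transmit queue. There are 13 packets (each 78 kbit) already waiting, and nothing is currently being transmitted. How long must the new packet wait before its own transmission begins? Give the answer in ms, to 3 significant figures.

16.6 ms

Each queued packet: L/R = 78000/61100000 = 1.2766 ms.
13 queued → 16.5957 ms.
Queuing delay = 16.6 ms.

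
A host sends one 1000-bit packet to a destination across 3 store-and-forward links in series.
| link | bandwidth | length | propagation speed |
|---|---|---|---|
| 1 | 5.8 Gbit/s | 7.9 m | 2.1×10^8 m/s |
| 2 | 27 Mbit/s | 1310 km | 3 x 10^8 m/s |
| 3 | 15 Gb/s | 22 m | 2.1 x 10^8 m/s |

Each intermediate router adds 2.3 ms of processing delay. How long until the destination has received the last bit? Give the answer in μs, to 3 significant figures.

9000 μs

Transmission delays (L/R per hop): 0.172414, 37.037, 0.0666667 μs; sum = 37.2761 μs.
Propagation delays (d/s per hop): 0.037619, 4366.67, 0.104762 μs; sum = 4366.81 μs.
Processing at 2 router(s): 2 × 2.3 ms = 4600 μs.
End-to-end = 9000 μs.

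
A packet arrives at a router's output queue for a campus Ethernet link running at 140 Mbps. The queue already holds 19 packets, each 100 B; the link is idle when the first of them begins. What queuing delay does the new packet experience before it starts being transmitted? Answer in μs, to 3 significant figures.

Each queued packet: L/R = 800/140000000 = 5.71429 μs.
19 queued → 108.571 μs.
Queuing delay = 109 μs.

109 μs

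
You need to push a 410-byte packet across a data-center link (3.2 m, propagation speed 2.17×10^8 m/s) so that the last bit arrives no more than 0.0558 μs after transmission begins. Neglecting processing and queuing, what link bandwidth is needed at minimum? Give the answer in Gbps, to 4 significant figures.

L = 3280 bits.
Propagation delay = 3.2 / 217000000 = 0.0147465 μs.
Transmission budget = 0.0558 − 0.0147465 = 0.0410535 μs.
R ≥ L / t_tx = 3280 bits / 4.10535e-08 s = 79.90 Gbps.

79.90 Gbps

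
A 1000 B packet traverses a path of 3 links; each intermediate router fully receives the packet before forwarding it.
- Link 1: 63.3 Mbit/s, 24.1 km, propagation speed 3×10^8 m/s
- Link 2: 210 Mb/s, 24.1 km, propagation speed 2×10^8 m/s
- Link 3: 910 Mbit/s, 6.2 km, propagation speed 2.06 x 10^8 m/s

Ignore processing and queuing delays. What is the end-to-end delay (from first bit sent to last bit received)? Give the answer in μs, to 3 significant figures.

404 μs

L = 1000 × 8 = 8000 bits.
Transmission delays (L/R per hop): 126.382, 38.0952, 8.79121 μs; sum = 173.269 μs.
Propagation delays (d/s per hop): 80.3333, 120.5, 30.0971 μs; sum = 230.93 μs.
End-to-end = 404 μs.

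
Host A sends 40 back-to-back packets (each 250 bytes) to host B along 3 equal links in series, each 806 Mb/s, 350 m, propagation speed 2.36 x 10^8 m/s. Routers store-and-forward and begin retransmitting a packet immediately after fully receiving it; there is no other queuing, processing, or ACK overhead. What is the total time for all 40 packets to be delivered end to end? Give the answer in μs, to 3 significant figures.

109 μs

Per-hop transmission t_tx = L/R = 2000/806000000 = 2.48139 μs.
Per-hop propagation t_prop = 350/236000000 = 1.48305 μs.
Pipeline fill: first packet needs 3·t_tx to clear all hops; remaining 39 packets each add one t_tx.
Total = (3+40-1)·t_tx + 3·t_prop = 42·2.48139 + 3·1.48305 = 109 μs.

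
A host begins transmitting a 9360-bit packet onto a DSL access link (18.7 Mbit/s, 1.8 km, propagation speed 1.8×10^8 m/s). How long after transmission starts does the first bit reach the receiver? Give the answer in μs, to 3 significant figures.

10.0 μs

First bit experiences only propagation delay: d/s = 1800/180000000 = 10.0 μs.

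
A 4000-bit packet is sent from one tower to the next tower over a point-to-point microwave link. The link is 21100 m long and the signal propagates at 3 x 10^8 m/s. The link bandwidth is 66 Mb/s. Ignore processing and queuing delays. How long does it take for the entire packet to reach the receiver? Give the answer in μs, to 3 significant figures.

Transmission delay = L/R = 4000 / 66000000 = 60.6061 μs.
Propagation delay = d/s = 21100 m / 300000000 m/s = 70.3333 μs.
Total = 131 μs.

131 μs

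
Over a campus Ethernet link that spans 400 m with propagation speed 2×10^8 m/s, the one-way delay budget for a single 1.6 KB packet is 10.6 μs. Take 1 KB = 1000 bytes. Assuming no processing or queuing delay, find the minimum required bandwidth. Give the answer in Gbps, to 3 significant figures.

1.49 Gbps

L = 12800 bits.
Propagation delay = 400 / 200000000 = 2 μs.
Transmission budget = 10.6 − 2 = 8.6 μs.
R ≥ L / t_tx = 12800 bits / 8.6e-06 s = 1.49 Gbps.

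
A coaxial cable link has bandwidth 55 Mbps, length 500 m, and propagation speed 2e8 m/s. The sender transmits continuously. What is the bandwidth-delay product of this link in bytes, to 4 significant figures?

Propagation delay = 500 / 200000000 = 2.5e-06 s.
BDP = R × t_prop = 55000000 × 2.5e-06 = 137.5 bits.
In bytes: 137.5/8 = 17.19 bytes.

17.19 bytes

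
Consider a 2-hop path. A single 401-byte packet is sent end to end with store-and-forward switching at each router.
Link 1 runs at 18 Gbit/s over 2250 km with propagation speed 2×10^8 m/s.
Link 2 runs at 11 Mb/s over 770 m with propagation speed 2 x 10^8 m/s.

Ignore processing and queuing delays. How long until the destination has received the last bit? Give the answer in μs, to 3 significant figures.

11500 μs

L = 401 × 8 = 3208 bits.
Transmission delays (L/R per hop): 0.178222, 291.636 μs; sum = 291.815 μs.
Propagation delays (d/s per hop): 11250, 3.85 μs; sum = 11253.9 μs.
End-to-end = 11500 μs.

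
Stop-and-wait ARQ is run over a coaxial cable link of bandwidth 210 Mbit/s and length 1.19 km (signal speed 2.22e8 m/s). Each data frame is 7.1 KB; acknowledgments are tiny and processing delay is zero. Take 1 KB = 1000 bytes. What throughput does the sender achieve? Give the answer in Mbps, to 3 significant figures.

202 Mbps

t_tx = L/R = 56800/210000000 = 0.000270476 s.
t_prop = 1190/2.22e+08 = 5.36036e-06 s; RTT = 1.07207e-05 s.
Cycle = t_tx + RTT = 0.000281197 s.
Throughput = L / cycle = 56800 / 0.000281197 = 202 Mbps.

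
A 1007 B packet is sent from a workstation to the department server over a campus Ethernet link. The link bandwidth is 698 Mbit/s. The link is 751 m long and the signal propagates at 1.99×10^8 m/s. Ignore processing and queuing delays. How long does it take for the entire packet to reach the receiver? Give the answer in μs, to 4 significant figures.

15.32 μs

L = 1007 × 8 = 8056 bits.
Transmission delay = L/R = 8056 / 698000000 = 11.5415 μs.
Propagation delay = d/s = 751 m / 199000000 m/s = 3.77387 μs.
Total = 15.32 μs.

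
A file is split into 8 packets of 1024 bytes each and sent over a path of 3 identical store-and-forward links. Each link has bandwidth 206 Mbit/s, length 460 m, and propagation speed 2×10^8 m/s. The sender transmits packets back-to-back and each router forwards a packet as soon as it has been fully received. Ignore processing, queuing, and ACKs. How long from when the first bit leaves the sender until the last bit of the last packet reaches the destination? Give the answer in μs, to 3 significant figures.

405 μs

Per-hop transmission t_tx = L/R = 8192/206000000 = 39.767 μs.
Per-hop propagation t_prop = 460/200000000 = 2.3 μs.
Pipeline fill: first packet needs 3·t_tx to clear all hops; remaining 7 packets each add one t_tx.
Total = (3+8-1)·t_tx + 3·t_prop = 10·39.767 + 3·2.3 = 405 μs.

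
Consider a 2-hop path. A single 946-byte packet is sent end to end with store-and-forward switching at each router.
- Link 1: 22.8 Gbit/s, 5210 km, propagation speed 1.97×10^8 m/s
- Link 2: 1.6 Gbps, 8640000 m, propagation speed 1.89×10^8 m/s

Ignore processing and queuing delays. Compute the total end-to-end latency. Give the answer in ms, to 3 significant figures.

72.2 ms

L = 946 × 8 = 7568 bits.
Transmission delays (L/R per hop): 0.00033193, 0.00473 ms; sum = 0.00506193 ms.
Propagation delays (d/s per hop): 26.4467, 45.7143 ms; sum = 72.161 ms.
End-to-end = 72.2 ms.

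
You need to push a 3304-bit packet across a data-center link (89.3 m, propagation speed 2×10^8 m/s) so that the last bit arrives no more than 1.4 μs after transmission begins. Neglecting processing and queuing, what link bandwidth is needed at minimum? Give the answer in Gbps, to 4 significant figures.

Propagation delay = 89.3 / 200000000 = 0.4465 μs.
Transmission budget = 1.4 − 0.4465 = 0.9535 μs.
R ≥ L / t_tx = 3304 bits / 9.535e-07 s = 3.465 Gbps.

3.465 Gbps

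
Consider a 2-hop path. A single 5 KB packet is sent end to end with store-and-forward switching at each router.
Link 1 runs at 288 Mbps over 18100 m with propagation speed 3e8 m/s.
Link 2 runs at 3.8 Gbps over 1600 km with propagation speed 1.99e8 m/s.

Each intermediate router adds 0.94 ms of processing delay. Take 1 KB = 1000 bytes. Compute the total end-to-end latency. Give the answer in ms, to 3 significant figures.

L = 40000 bits.
Transmission delays (L/R per hop): 0.138889, 0.0105263 ms; sum = 0.149415 ms.
Propagation delays (d/s per hop): 0.0603333, 8.0402 ms; sum = 8.10053 ms.
Processing at 1 router(s): 1 × 0.94 ms = 0.94 ms.
End-to-end = 9.19 ms.

9.19 ms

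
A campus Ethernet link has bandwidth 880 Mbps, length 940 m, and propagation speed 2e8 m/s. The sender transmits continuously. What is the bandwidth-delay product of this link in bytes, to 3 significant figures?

Propagation delay = 940 / 200000000 = 4.7e-06 s.
BDP = R × t_prop = 880000000 × 4.7e-06 = 4136 bits.
In bytes: 4136/8 = 517 bytes.

517 bytes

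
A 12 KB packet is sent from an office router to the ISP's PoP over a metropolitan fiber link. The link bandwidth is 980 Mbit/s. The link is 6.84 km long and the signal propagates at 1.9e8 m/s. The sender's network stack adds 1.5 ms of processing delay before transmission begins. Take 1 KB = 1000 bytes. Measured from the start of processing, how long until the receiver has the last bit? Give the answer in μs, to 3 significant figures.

L = 96000 bits.
Transmission delay = L/R = 96000 / 980000000 = 97.9592 μs.
Propagation delay = d/s = 6840 m / 190000000 m/s = 36 μs.
Plus processing delay 1.5 ms = 1500 μs.
Total = 1630 μs.

1630 μs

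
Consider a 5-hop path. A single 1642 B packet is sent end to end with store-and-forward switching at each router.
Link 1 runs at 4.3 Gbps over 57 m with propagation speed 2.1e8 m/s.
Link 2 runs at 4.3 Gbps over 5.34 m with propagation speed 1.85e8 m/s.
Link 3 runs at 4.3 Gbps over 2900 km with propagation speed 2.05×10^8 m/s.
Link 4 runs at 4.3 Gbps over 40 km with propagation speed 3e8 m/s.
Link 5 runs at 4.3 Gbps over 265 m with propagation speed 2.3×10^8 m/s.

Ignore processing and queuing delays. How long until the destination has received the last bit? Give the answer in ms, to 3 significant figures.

14.3 ms

L = 1642 × 8 = 13136 bits.
Transmission delay per hop = L/R = 13136/4300000000 = 0.00305488 ms; 5 hops → 0.0152744 ms.
Propagation delays (d/s per hop): 0.000271429, 2.88649e-05, 14.1463, 0.133333, 0.00115217 ms; sum = 14.2811 ms.
End-to-end = 14.3 ms.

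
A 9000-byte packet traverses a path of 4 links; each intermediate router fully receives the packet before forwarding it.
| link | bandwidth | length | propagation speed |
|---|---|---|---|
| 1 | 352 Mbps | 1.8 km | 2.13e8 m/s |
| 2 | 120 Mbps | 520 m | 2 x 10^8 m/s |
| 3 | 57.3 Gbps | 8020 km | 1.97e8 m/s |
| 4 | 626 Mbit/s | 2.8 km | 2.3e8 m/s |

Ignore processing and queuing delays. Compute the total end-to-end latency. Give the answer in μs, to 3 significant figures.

L = 9000 × 8 = 72000 bits.
Transmission delays (L/R per hop): 204.545, 600, 1.25654, 115.016 μs; sum = 920.818 μs.
Propagation delays (d/s per hop): 8.4507, 2.6, 40710.7, 12.1739 μs; sum = 40733.9 μs.
End-to-end = 41700 μs.

41700 μs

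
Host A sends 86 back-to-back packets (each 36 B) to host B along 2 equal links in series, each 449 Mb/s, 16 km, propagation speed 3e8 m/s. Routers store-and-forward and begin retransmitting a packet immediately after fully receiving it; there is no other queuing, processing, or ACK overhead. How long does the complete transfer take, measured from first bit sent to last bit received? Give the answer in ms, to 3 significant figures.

0.162 ms

Per-hop transmission t_tx = L/R = 288/449000000 = 0.000641425 ms.
Per-hop propagation t_prop = 16000/300000000 = 0.0533333 ms.
Pipeline fill: first packet needs 2·t_tx to clear all hops; remaining 85 packets each add one t_tx.
Total = (2+86-1)·t_tx + 2·t_prop = 87·0.000641425 + 2·0.0533333 = 0.162 ms.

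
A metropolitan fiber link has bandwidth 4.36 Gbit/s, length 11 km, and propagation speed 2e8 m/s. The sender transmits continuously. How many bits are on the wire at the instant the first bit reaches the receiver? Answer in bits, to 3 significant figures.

240000 bits

Propagation delay = 11000 / 200000000 = 5.5e-05 s.
BDP = R × t_prop = 4360000000 × 5.5e-05 = 239800 bits.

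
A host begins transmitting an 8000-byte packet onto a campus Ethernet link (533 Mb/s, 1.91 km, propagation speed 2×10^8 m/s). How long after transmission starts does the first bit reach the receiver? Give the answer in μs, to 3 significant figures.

9.55 μs

First bit experiences only propagation delay: d/s = 1910/200000000 = 9.55 μs.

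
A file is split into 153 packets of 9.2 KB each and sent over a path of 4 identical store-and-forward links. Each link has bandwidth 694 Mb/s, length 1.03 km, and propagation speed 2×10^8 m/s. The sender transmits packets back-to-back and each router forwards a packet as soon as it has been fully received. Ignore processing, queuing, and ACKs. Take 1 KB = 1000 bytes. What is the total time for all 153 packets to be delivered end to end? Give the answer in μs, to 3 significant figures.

Per-hop transmission t_tx = L/R = 73600/694000000 = 106.052 μs.
Per-hop propagation t_prop = 1030/200000000 = 5.15 μs.
Pipeline fill: first packet needs 4·t_tx to clear all hops; remaining 152 packets each add one t_tx.
Total = (4+153-1)·t_tx + 4·t_prop = 156·106.052 + 4·5.15 = 16600 μs.

16600 μs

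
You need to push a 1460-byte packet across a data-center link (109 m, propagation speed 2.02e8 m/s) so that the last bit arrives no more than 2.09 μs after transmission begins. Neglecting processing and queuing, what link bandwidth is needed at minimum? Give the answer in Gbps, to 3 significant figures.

7.53 Gbps

L = 11680 bits.
Propagation delay = 109 / 202000000 = 0.539604 μs.
Transmission budget = 2.09 − 0.539604 = 1.5504 μs.
R ≥ L / t_tx = 11680 bits / 1.5504e-06 s = 7.53 Gbps.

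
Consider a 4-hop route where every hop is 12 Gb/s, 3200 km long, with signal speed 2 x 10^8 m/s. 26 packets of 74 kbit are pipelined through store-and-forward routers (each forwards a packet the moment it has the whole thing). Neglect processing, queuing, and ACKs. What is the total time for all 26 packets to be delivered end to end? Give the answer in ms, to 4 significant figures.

Per-hop transmission t_tx = L/R = 74000/12000000000 = 0.00616667 ms.
Per-hop propagation t_prop = 3200000/200000000 = 16 ms.
Pipeline fill: first packet needs 4·t_tx to clear all hops; remaining 25 packets each add one t_tx.
Total = (4+26-1)·t_tx + 4·t_prop = 29·0.00616667 + 4·16 = 64.18 ms.

64.18 ms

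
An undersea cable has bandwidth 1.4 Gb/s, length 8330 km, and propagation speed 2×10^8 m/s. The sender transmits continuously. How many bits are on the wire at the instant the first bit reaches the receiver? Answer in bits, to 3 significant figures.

58300000 bits

Propagation delay = 8330000 / 200000000 = 0.04165 s.
BDP = R × t_prop = 1400000000 × 0.04165 = 58310000 bits.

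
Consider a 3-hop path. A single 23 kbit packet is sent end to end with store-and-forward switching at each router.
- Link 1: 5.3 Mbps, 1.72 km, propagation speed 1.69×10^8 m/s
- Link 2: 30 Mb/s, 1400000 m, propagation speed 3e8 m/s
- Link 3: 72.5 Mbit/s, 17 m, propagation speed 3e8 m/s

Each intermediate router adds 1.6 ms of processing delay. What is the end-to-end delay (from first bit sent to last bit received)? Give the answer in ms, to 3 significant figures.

L = 23000 bits.
Transmission delays (L/R per hop): 4.33962, 0.766667, 0.317241 ms; sum = 5.42353 ms.
Propagation delays (d/s per hop): 0.0101775, 4.66667, 5.66667e-05 ms; sum = 4.6769 ms.
Processing at 2 router(s): 2 × 1.6 ms = 3.2 ms.
End-to-end = 13.3 ms.

13.3 ms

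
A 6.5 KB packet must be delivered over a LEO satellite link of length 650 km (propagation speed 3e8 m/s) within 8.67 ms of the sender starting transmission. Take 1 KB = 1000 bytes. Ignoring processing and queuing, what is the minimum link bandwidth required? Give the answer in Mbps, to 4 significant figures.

L = 52000 bits.
Propagation delay = 650000 / 300000000 = 2.16667 ms.
Transmission budget = 8.67 − 2.16667 = 6.50333 ms.
R ≥ L / t_tx = 52000 bits / 0.00650333 s = 7.996 Mbps.

7.996 Mbps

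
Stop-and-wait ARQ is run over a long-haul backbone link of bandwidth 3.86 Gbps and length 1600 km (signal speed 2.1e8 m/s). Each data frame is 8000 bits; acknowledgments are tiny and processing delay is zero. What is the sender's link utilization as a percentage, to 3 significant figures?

0.0136 %

t_tx = L/R = 8000/3860000000 = 2.07254e-06 s.
t_prop = 1600000/210000000 = 0.00761905 s; RTT = 0.0152381 s.
Cycle = t_tx + RTT = 0.0152402 s.
Utilization = t_tx / cycle = 2.07254e-06/0.0152402 = 0.0136 %.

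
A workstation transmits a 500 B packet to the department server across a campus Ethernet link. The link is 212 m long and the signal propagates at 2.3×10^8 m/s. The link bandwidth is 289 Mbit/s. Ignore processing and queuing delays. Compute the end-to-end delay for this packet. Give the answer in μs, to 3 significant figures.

L = 500 × 8 = 4000 bits.
Transmission delay = L/R = 4000 / 289000000 = 13.8408 μs.
Propagation delay = d/s = 212 m / 2.3e+08 m/s = 0.921739 μs.
Total = 14.8 μs.

14.8 μs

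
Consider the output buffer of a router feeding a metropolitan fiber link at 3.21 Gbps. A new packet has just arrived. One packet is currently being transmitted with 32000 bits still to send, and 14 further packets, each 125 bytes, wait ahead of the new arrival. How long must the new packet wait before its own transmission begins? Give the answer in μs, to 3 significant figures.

14.3 μs

Each queued packet: L/R = 1000/3210000000 = 0.311526 μs.
14 queued → 4.36137 μs.
Plus remaining 32000 bits of current packet: 9.96885 μs.
Queuing delay = 14.3 μs.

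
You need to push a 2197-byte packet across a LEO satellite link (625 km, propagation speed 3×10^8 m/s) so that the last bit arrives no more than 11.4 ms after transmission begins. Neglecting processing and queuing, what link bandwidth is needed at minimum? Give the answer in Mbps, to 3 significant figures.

L = 17576 bits.
Propagation delay = 625000 / 300000000 = 2.08333 ms.
Transmission budget = 11.4 − 2.08333 = 9.31667 ms.
R ≥ L / t_tx = 17576 bits / 0.00931667 s = 1.89 Mbps.

1.89 Mbps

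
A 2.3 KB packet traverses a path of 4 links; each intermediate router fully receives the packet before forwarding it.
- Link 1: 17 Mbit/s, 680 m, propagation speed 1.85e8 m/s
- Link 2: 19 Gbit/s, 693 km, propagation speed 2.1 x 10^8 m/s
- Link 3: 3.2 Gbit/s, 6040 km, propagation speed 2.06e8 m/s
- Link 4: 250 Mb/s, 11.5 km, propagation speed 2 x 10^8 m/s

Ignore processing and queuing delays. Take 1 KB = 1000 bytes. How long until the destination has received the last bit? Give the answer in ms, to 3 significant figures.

L = 18400 bits.
Transmission delays (L/R per hop): 1.08235, 0.000968421, 0.00575, 0.0736 ms; sum = 1.16267 ms.
Propagation delays (d/s per hop): 0.00367568, 3.3, 29.3204, 0.0575 ms; sum = 32.6816 ms.
End-to-end = 33.8 ms.

33.8 ms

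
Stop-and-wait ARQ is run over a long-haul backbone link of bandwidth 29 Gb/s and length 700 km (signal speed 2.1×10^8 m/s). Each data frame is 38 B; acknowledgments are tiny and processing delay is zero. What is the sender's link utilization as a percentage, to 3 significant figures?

t_tx = L/R = 304/29000000000 = 1.04828e-08 s.
t_prop = 700000/210000000 = 0.00333333 s; RTT = 0.00666667 s.
Cycle = t_tx + RTT = 0.00666668 s.
Utilization = t_tx / cycle = 1.04828e-08/0.00666668 = 0.000157 %.

0.000157 %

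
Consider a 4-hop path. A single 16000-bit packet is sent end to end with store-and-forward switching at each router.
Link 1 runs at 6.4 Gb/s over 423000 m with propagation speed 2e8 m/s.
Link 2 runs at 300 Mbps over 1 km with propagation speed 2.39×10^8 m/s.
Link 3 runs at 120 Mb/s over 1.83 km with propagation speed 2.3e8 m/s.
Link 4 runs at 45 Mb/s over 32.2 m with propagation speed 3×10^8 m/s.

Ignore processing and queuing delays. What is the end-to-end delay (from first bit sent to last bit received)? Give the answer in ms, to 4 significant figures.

Transmission delays (L/R per hop): 0.0025, 0.0533333, 0.133333, 0.355556 ms; sum = 0.544722 ms.
Propagation delays (d/s per hop): 2.115, 0.0041841, 0.00795652, 0.000107333 ms; sum = 2.12725 ms.
End-to-end = 2.672 ms.

2.672 ms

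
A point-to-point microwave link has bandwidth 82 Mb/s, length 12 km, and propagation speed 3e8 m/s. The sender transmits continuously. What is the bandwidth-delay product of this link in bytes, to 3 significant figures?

Propagation delay = 12000 / 300000000 = 4e-05 s.
BDP = R × t_prop = 82000000 × 4e-05 = 3280 bits.
In bytes: 3280/8 = 410 bytes.

410 bytes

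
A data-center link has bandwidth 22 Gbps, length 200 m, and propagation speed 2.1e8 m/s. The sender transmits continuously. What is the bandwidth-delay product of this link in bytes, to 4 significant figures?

2619 bytes

Propagation delay = 200 / 210000000 = 9.52381e-07 s.
BDP = R × t_prop = 22000000000 × 9.52381e-07 = 20952.4 bits.
In bytes: 20952.4/8 = 2619 bytes.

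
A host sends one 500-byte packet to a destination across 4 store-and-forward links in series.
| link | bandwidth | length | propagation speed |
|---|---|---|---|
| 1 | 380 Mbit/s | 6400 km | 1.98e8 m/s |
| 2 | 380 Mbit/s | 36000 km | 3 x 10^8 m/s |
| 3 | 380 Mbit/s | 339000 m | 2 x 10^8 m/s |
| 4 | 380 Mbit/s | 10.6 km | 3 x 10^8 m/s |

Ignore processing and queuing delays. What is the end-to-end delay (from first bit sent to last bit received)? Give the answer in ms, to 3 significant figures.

L = 500 × 8 = 4000 bits.
Transmission delay per hop = L/R = 4000/380000000 = 0.0105263 ms; 4 hops → 0.0421053 ms.
Propagation delays (d/s per hop): 32.3232, 120, 1.695, 0.0353333 ms; sum = 154.054 ms.
End-to-end = 154 ms.

154 ms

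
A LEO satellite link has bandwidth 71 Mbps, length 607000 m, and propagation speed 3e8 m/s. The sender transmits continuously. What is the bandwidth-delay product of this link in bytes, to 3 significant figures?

Propagation delay = 607000 / 300000000 = 0.00202333 s.
BDP = R × t_prop = 71000000 × 0.00202333 = 143657 bits.
In bytes: 143657/8 = 18000 bytes.

18000 bytes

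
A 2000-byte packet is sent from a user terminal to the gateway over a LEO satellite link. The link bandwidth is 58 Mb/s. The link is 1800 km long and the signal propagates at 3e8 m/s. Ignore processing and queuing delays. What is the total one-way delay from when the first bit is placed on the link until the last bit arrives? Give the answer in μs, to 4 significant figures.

L = 2000 × 8 = 16000 bits.
Transmission delay = L/R = 16000 / 58000000 = 275.862 μs.
Propagation delay = d/s = 1800000 m / 300000000 m/s = 6000 μs.
Total = 6276 μs.

6276 μs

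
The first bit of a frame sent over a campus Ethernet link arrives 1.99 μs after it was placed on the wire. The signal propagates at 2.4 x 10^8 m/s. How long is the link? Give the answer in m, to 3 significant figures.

478 m

d = s × t_prop = 240000000 × 1.99e-06 = 478 m.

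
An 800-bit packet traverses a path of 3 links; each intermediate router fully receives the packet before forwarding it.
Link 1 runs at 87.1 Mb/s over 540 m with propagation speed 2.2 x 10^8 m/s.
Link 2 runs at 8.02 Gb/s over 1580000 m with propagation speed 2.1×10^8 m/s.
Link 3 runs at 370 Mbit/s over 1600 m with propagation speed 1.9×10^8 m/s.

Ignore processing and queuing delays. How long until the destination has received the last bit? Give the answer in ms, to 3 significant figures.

7.55 ms

Transmission delays (L/R per hop): 0.00918485, 9.97506e-05, 0.00216216 ms; sum = 0.0114468 ms.
Propagation delays (d/s per hop): 0.00245455, 7.52381, 0.00842105 ms; sum = 7.53469 ms.
End-to-end = 7.55 ms.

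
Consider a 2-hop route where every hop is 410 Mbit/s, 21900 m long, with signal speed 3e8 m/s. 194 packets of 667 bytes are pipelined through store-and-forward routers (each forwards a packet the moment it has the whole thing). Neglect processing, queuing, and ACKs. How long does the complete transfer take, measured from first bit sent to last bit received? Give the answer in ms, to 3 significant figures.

Per-hop transmission t_tx = L/R = 5336/410000000 = 0.0130146 ms.
Per-hop propagation t_prop = 21900/300000000 = 0.073 ms.
Pipeline fill: first packet needs 2·t_tx to clear all hops; remaining 193 packets each add one t_tx.
Total = (2+194-1)·t_tx + 2·t_prop = 195·0.0130146 + 2·0.073 = 2.68 ms.

2.68 ms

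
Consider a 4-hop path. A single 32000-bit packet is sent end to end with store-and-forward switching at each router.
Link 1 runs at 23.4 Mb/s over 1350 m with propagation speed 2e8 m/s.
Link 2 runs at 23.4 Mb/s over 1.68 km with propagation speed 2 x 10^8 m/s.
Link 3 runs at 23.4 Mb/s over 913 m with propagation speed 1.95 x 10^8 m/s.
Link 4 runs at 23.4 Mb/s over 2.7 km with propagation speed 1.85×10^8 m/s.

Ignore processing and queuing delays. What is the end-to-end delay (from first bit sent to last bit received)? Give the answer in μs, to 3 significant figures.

Transmission delay per hop = L/R = 32000/23400000 = 1367.52 μs; 4 hops → 5470.09 μs.
Propagation delays (d/s per hop): 6.75, 8.4, 4.68205, 14.5946 μs; sum = 34.4266 μs.
End-to-end = 5500 μs.

5500 μs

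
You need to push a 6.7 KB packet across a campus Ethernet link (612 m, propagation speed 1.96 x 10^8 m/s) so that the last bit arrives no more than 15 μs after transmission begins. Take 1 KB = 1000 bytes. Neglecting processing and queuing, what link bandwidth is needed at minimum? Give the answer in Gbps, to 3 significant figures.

L = 53600 bits.
Propagation delay = 612 / 196000000 = 3.12245 μs.
Transmission budget = 15 − 3.12245 = 11.8776 μs.
R ≥ L / t_tx = 53600 bits / 1.18776e-05 s = 4.51 Gbps.

4.51 Gbps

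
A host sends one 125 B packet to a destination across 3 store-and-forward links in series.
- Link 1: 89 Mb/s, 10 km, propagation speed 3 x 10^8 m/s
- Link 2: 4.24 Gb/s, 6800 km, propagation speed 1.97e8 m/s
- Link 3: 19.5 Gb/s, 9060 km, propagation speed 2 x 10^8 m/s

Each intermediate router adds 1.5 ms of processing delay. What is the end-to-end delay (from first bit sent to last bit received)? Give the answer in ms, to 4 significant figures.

82.86 ms

L = 125 × 8 = 1000 bits.
Transmission delays (L/R per hop): 0.011236, 0.000235849, 5.12821e-05 ms; sum = 0.0115231 ms.
Propagation delays (d/s per hop): 0.0333333, 34.5178, 45.3 ms; sum = 79.8511 ms.
Processing at 2 router(s): 2 × 1.5 ms = 3 ms.
End-to-end = 82.86 ms.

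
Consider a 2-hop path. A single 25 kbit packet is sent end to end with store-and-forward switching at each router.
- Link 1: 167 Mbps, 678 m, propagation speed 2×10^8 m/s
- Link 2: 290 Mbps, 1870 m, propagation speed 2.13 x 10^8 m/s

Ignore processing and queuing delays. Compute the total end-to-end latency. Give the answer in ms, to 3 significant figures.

0.248 ms

L = 25000 bits.
Transmission delays (L/R per hop): 0.149701, 0.0862069 ms; sum = 0.235907 ms.
Propagation delays (d/s per hop): 0.00339, 0.00877934 ms; sum = 0.0121693 ms.
End-to-end = 0.248 ms.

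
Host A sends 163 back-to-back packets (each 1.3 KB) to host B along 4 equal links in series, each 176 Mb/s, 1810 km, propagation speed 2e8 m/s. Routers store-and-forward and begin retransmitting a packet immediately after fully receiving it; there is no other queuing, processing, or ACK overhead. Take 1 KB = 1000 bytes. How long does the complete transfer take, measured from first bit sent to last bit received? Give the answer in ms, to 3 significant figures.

46.0 ms

Per-hop transmission t_tx = L/R = 10400/176000000 = 0.0590909 ms.
Per-hop propagation t_prop = 1810000/200000000 = 9.05 ms.
Pipeline fill: first packet needs 4·t_tx to clear all hops; remaining 162 packets each add one t_tx.
Total = (4+163-1)·t_tx + 4·t_prop = 166·0.0590909 + 4·9.05 = 46.0 ms.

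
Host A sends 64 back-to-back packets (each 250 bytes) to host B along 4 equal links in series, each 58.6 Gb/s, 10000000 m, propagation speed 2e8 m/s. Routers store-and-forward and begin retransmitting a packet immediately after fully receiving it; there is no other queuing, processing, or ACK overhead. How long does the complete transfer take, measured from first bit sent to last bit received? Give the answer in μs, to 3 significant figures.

Per-hop transmission t_tx = L/R = 2000/58600000000 = 0.0341297 μs.
Per-hop propagation t_prop = 10000000/200000000 = 50000 μs.
Pipeline fill: first packet needs 4·t_tx to clear all hops; remaining 63 packets each add one t_tx.
Total = (4+64-1)·t_tx + 4·t_prop = 67·0.0341297 + 4·50000 = 200000 μs.

200000 μs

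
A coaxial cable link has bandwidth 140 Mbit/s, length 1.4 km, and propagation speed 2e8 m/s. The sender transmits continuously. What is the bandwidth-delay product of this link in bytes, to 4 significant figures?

Propagation delay = 1400 / 200000000 = 7e-06 s.
BDP = R × t_prop = 140000000 × 7e-06 = 980 bits.
In bytes: 980/8 = 122.5 bytes.

122.5 bytes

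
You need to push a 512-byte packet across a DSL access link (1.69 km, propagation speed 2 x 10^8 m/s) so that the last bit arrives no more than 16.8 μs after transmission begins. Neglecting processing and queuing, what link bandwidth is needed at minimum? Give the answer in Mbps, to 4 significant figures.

490.5 Mbps

L = 4096 bits.
Propagation delay = 1690 / 200000000 = 8.45 μs.
Transmission budget = 16.8 − 8.45 = 8.35 μs.
R ≥ L / t_tx = 4096 bits / 8.35e-06 s = 490.5 Mbps.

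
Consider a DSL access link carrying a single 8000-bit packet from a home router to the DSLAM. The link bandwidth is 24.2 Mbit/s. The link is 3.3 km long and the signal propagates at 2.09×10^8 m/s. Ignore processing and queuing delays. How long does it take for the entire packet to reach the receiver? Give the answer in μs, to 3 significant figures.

Transmission delay = L/R = 8000 / 24200000 = 330.579 μs.
Propagation delay = d/s = 3300 m / 209000000 m/s = 15.7895 μs.
Total = 346 μs.

346 μs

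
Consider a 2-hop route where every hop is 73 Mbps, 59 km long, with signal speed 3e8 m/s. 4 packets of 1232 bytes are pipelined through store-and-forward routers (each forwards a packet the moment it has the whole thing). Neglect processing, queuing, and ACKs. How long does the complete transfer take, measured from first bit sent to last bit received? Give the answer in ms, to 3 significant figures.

Per-hop transmission t_tx = L/R = 9856/73000000 = 0.135014 ms.
Per-hop propagation t_prop = 59000/300000000 = 0.196667 ms.
Pipeline fill: first packet needs 2·t_tx to clear all hops; remaining 3 packets each add one t_tx.
Total = (2+4-1)·t_tx + 2·t_prop = 5·0.135014 + 2·0.196667 = 1.07 ms.

1.07 ms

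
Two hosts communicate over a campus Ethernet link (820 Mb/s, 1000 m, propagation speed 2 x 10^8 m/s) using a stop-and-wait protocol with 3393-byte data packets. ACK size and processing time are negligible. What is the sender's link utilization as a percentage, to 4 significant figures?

t_tx = L/R = 27144/820000000 = 3.31024e-05 s.
t_prop = 1000/200000000 = 5e-06 s; RTT = 1e-05 s.
Cycle = t_tx + RTT = 4.31024e-05 s.
Utilization = t_tx / cycle = 3.31024e-05/4.31024e-05 = 76.80 %.

76.80 %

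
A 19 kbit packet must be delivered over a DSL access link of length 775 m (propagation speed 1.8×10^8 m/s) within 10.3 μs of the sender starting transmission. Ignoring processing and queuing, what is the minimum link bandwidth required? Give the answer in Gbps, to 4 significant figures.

3.170 Gbps

Propagation delay = 775 / 180000000 = 4.30556 μs.
Transmission budget = 10.3 − 4.30556 = 5.99444 μs.
R ≥ L / t_tx = 19000 bits / 5.99444e-06 s = 3.170 Gbps.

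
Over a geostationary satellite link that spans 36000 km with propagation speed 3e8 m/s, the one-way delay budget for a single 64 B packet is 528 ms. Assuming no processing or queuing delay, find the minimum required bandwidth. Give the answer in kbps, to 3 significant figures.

L = 512 bits.
Propagation delay = 36000000 / 300000000 = 120 ms.
Transmission budget = 528 − 120 = 408 ms.
R ≥ L / t_tx = 512 bits / 0.408 s = 1.25 kbps.

1.25 kbps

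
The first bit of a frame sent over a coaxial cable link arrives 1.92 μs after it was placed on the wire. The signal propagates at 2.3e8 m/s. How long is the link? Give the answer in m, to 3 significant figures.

442 m

d = s × t_prop = 2.3e+08 × 1.92e-06 = 442 m.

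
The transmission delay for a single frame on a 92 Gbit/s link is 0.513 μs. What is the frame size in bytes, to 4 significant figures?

5900 bytes

L = R × t_tx = 92000000000 b/s × 5.13e-07 s = 47196 bits.
In bytes: 47196 / 8 = 5900 bytes.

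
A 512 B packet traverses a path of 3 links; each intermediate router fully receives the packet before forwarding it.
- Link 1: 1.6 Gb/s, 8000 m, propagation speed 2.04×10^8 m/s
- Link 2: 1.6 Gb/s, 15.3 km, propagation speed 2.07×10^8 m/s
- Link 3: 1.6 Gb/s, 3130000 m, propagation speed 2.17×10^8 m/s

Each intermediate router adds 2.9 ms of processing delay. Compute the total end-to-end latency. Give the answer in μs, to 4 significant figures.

20340 μs

L = 512 × 8 = 4096 bits.
Transmission delay per hop = L/R = 4096/1600000000 = 2.56 μs; 3 hops → 7.68 μs.
Propagation delays (d/s per hop): 39.2157, 73.913, 14424 μs; sum = 14537.1 μs.
Processing at 2 router(s): 2 × 2.9 ms = 5800 μs.
End-to-end = 20340 μs.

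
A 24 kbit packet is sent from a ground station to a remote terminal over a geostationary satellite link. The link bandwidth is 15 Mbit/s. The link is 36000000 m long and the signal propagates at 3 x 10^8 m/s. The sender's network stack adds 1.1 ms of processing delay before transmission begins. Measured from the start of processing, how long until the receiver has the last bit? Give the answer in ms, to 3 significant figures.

L = 24000 bits.
Transmission delay = L/R = 24000 / 15000000 = 1.6 ms.
Propagation delay = d/s = 36000000 m / 300000000 m/s = 120 ms.
Plus processing delay 1.1 ms = 1.1 ms.
Total = 123 ms.

123 ms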